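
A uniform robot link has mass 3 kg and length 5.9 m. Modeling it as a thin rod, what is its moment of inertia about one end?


I = (1/3) * m * L^2
= (1/3) * 3 * 5.9^2
= 0.333333 * 3 * 34.81
= 34.81 kg*m^2


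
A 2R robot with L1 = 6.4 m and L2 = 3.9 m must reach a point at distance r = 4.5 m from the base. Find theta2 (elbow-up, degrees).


cos(theta2) = (r^2 - L1^2 - L2^2) / (2*L1*L2)
cos(theta2) = (20.25 - 40.96 - 15.21) / 49.92
cos(theta2) = -0.719551
theta2 = 136.0174 degrees


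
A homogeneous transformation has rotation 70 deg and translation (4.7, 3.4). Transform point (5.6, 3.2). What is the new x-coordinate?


x' = cos(theta)*px - sin(theta)*py + tx
= 0.342*5.6 - 0.9397*3.2 + 4.7
= 3.6083


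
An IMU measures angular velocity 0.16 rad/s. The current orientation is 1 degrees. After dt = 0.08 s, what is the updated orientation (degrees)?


delta_theta = w * dt = 0.16 * 0.08 = 0.0128 rad
= 0.7334 deg
theta_new = 1 + 0.7334 = 1.7334 deg


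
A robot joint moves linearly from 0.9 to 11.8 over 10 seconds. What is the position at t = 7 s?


s = t/T = 7/10 = 0.7
p(t) = p0 + (pf-p0)*s
= 0.9 + (11.8 - 0.9) * 0.7
= 8.53


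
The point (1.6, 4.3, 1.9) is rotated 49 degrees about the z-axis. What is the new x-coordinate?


Rotation about z-axis: x' = x*cos(theta) - y*sin(theta)
= 1.6 * 0.6561 - 4.3 * 0.7547
= -2.1956


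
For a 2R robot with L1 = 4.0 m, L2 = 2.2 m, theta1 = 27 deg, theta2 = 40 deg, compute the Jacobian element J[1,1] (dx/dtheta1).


J[1,1] = -L1*sin(t1) - L2*sin(t1+t2)
= -4.0*sin(27) - 2.2*sin(67)
= -3.8411


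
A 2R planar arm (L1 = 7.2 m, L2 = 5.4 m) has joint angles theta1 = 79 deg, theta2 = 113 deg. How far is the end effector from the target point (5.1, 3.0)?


End effector via forward kinematics:
x = L1*cos(t1) + L2*cos(t1+t2) = -3.9082
y = L1*sin(t1) + L2*sin(t1+t2) = 5.945
Distance to target:
d = sqrt((5.1 - -3.9082)^2 + (3.0 - 5.945)^2)
= sqrt(81.1472 + 8.673)
= 9.4773 m


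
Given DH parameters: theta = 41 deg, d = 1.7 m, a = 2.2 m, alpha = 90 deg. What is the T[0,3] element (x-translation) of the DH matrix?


T[0,3] = a * cos(theta)
= 2.2 * cos(41 deg)
= 2.2 * 0.7547
= 1.6604


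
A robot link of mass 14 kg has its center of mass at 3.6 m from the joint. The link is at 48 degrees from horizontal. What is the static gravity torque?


tau = m*g*L*cos(angle)
= 14 * 9.81 * 3.6 * cos(48 deg)
= 14 * 9.81 * 3.6 * 0.6691
= 330.8342 Nm


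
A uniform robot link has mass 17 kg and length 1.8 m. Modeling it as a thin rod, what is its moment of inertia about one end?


I = (1/3) * m * L^2
= (1/3) * 17 * 1.8^2
= 0.333333 * 17 * 3.24
= 18.36 kg*m^2


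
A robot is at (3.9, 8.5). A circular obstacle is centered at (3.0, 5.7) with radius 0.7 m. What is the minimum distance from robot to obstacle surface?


center_dist = sqrt((3.9-3.0)^2 + (8.5-5.7)^2)
= sqrt(0.81 + 7.84)
= 2.9411
min_dist = center_dist - radius = 2.9411 - 0.7 = 2.2411 m


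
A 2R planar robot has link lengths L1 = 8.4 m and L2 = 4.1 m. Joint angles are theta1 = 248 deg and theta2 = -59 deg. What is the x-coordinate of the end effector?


Convert angles to radians: theta1 = 4.3284, theta2 = -1.0297
x = L1*cos(theta1) + L2*cos(theta1+theta2)
x = -3.1467 + -4.0495
x = -7.1962


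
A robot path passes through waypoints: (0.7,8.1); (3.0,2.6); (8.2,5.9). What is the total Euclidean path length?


Segment lengths:
  seg1 = sqrt((2.3)^2 + (-5.5)^2) = 5.9615
  seg2 = sqrt((5.2)^2 + (3.3)^2) = 6.1587
Total = 12.1203


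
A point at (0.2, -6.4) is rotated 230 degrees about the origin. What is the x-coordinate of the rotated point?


x' = x*cos(theta) - y*sin(theta)
cos(230 deg) = -0.6428, sin(230 deg) = -0.766
x' = 0.2 * -0.6428 - -6.4 * -0.766
= -0.1286 - 4.9027
= -5.0312


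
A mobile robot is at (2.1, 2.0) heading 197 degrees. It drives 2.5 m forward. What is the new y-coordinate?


y_new = y0 + d*sin(theta)
= 2.0 + 2.5*sin(197)
= 2.0 + -0.7309
= 1.2691


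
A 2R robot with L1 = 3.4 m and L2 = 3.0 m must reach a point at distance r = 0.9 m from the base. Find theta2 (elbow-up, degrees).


cos(theta2) = (r^2 - L1^2 - L2^2) / (2*L1*L2)
cos(theta2) = (0.81 - 11.56 - 9.0) / 20.4
cos(theta2) = -0.968137
theta2 = 165.4976 degrees


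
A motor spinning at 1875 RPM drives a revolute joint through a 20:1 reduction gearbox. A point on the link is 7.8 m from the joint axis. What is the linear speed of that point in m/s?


omega_motor = 1875 * 2*pi/60 = 196.3495 rad/s
omega_joint = omega_motor / 20 = 9.8175 rad/s
v = omega_joint * r = 9.8175 * 7.8
= 76.5763 m/s


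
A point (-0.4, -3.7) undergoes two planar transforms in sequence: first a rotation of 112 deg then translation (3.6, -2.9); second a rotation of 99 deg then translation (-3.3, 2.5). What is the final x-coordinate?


After transform 1:
x1 = cos(112)*-0.4 - sin(112)*-3.7 + 3.6 = 7.1804
y1 = sin(112)*-0.4 + cos(112)*-3.7 + -2.9 = -1.8848
After transform 2:
x2 = cos(99)*7.1804 - sin(99)*-1.8848 + -3.3
= -2.5616


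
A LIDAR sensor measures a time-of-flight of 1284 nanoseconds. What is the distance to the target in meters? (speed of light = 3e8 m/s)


tof = 1284 ns = 1.284e-06 s
dist = c * tof / 2
= 3e8 * 1.284e-06 / 2
= 192.6 m


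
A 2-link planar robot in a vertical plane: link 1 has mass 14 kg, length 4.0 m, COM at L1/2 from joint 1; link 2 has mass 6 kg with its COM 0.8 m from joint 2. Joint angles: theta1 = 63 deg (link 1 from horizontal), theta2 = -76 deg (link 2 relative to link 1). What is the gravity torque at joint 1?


Horizontal distance from joint 1 to link-1 COM:
  x_c1 = (L1/2)*cos(t1) = 2.0 * 0.454 = 0.908 m
Horizontal distance from joint 1 to link-2 COM:
  x_c2 = L1*cos(t1) + Lc2*cos(t1+t2)
       = 4.0*0.454 + 0.8*0.9744 = 2.5955 m
tau1 = m1*g*x_c1 + m2*g*x_c2
     = 14*9.81*0.908 + 6*9.81*2.5955
     = 124.7021 + 152.7687
     = 277.4708 Nm


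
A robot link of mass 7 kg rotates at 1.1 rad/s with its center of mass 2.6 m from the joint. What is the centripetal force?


F = m * omega^2 * r
= 7 * 1.1^2 * 2.6
= 7 * 1.21 * 2.6
= 22.022 N


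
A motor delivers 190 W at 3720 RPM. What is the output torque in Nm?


omega = 3720 * 2*pi/60 = 389.5575 rad/s
tau = P / omega = 190 / 389.5575
= 0.4877 Nm


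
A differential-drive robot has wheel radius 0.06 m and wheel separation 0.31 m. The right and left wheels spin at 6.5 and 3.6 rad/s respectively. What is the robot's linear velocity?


vR = r*wR = 0.06*6.5 = 0.39 m/s
vL = r*wL = 0.06*3.6 = 0.216 m/s
v = (vR+vL)/2 = 0.303 m/s
omega = (vR-vL)/L = 0.5613 rad/s
linear velocity = 0.303 m/s


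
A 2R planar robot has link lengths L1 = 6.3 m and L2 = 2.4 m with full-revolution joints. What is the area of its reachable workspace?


r_max = L1 + L2 = 8.7 m
r_min = |L1 - L2| = 3.9 m
Area = pi*(r_max^2 - r_min^2)
= pi*(75.69 - 15.21)
= pi * 60.48
= 190.0035 m^2


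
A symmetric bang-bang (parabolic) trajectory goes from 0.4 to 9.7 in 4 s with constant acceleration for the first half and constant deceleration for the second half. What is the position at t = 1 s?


Symmetric rest-to-rest: each phase covers (pf-p0)/2 in time T/2. 0.5*a*(T/2)^2 = (pf-p0)/2 => a = 4*(pf-p0)/T^2
a = 4*(9.7-0.4)/4^2 = 2.325
t = 1 is in the acceleration phase (t <= T/2).
p = p0 + 0.5*a*t^2 = 0.4 + 0.5*2.325*1^2
= 1.5625


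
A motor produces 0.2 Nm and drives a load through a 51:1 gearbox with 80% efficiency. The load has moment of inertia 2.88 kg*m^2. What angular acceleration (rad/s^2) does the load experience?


tau_out = tau_motor * N * eta
= 0.2 * 51 * 0.8 = 8.16 Nm
alpha = tau_out / I = 8.16 / 2.88
= 2.8333 rad/s^2


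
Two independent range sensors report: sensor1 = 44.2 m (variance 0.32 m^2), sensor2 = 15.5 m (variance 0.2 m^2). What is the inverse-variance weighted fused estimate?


w1 = (1/var1) / (1/var1 + 1/var2)
   = 3.125 / (3.125 + 5.0) = 0.3846
w2 = 1 - w1 = 0.6154
fused = w1*s1 + w2*s2 = 17.0 + 9.5385
= 26.5385 m


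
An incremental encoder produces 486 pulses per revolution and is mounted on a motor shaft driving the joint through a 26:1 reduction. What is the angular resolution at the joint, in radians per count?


counts per rev = 486
effective counts at joint = 486 * 26 = 12636
resolution = 2*pi / 12636
= 4.9724e-04 rad/count


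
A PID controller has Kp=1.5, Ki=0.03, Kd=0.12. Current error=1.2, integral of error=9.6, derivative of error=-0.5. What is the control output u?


u = Kp*e + Ki*int(e) + Kd*de/dt
= 1.5*1.2 + 0.03*9.6 + 0.12*(-0.5)
= 1.8 + 0.288 + -0.06
= 2.028


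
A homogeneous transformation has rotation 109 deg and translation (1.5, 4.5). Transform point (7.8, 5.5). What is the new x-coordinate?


x' = cos(theta)*px - sin(theta)*py + tx
= -0.3256*7.8 - 0.9455*5.5 + 1.5
= -6.2398


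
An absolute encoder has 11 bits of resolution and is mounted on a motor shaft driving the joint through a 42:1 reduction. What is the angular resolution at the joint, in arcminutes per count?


counts = 2^11 = 2048
effective counts at joint = 2048 * 42 = 86016
resolution = 360*60 / 86016
= 0.2511 arcmin/count


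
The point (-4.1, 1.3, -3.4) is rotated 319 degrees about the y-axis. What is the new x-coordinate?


Rotation about y-axis: x' = x*cos(theta) + z*sin(theta)
= -4.1 * 0.7547 + -3.4 * -0.6561
= -0.8637


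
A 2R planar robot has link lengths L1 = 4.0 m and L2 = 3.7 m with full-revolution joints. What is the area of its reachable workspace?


r_max = L1 + L2 = 7.7 m
r_min = |L1 - L2| = 0.3 m
Area = pi*(r_max^2 - r_min^2)
= pi*(59.29 - 0.09)
= pi * 59.2
= 185.9823 m^2


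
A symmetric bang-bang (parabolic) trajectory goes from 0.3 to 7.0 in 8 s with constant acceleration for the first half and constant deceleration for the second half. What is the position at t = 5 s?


Symmetric rest-to-rest: each phase covers (pf-p0)/2 in time T/2. 0.5*a*(T/2)^2 = (pf-p0)/2 => a = 4*(pf-p0)/T^2
a = 4*(7.0-0.3)/8^2 = 0.4188
t = 5 is in the deceleration phase (t > T/2).
p = pf - 0.5*a*(T-t)^2 = 7.0 - 0.5*0.4188*3^2
= 5.1156


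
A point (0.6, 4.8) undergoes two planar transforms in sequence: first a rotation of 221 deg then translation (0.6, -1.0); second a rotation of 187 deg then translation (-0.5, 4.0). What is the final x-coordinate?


After transform 1:
x1 = cos(221)*0.6 - sin(221)*4.8 + 0.6 = 3.2963
y1 = sin(221)*0.6 + cos(221)*4.8 + -1.0 = -5.0162
After transform 2:
x2 = cos(187)*3.2963 - sin(187)*-5.0162 + -0.5
= -4.383


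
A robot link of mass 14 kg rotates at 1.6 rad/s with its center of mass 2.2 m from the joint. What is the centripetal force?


F = m * omega^2 * r
= 14 * 1.6^2 * 2.2
= 14 * 2.56 * 2.2
= 78.848 N


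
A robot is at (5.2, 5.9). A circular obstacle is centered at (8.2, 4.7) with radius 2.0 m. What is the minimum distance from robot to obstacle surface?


center_dist = sqrt((5.2-8.2)^2 + (5.9-4.7)^2)
= sqrt(9.0 + 1.44)
= 3.2311
min_dist = center_dist - radius = 3.2311 - 2.0 = 1.2311 m


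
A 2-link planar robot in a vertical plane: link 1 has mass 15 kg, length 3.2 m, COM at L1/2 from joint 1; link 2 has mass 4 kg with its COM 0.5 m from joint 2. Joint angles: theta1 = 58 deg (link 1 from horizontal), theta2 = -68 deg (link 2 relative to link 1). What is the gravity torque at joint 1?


Horizontal distance from joint 1 to link-1 COM:
  x_c1 = (L1/2)*cos(t1) = 1.6 * 0.5299 = 0.8479 m
Horizontal distance from joint 1 to link-2 COM:
  x_c2 = L1*cos(t1) + Lc2*cos(t1+t2)
       = 3.2*0.5299 + 0.5*0.9848 = 2.1881 m
tau1 = m1*g*x_c1 + m2*g*x_c2
     = 15*9.81*0.8479 + 4*9.81*2.1881
     = 124.7642 + 85.8628
     = 210.627 Nm


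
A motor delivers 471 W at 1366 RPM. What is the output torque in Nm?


omega = 1366 * 2*pi/60 = 143.0472 rad/s
tau = P / omega = 471 / 143.0472
= 3.2926 Nm


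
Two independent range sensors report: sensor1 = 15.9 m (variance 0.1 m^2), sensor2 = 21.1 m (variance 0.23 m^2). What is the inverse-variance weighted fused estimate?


w1 = (1/var1) / (1/var1 + 1/var2)
   = 10.0 / (10.0 + 4.3478) = 0.697
w2 = 1 - w1 = 0.303
fused = w1*s1 + w2*s2 = 11.0818 + 6.3939
= 17.4758 m


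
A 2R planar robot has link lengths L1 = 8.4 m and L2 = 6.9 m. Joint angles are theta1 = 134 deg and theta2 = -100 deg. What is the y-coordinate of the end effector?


Convert angles to radians: theta1 = 2.3387, theta2 = -1.7453
y = L1*sin(theta1) + L2*sin(theta1+theta2)
y = 6.0425 + 3.8584
y = 9.9009


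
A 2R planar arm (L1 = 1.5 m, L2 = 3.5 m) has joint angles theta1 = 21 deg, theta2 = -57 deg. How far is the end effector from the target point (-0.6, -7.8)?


End effector via forward kinematics:
x = L1*cos(t1) + L2*cos(t1+t2) = 4.2319
y = L1*sin(t1) + L2*sin(t1+t2) = -1.5197
Distance to target:
d = sqrt((-0.6 - 4.2319)^2 + (-7.8 - -1.5197)^2)
= sqrt(23.3475 + 39.4422)
= 7.924 m


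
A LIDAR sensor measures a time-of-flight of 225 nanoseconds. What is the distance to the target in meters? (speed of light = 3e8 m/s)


tof = 225 ns = 2.25e-07 s
dist = c * tof / 2
= 3e8 * 2.25e-07 / 2
= 33.75 m


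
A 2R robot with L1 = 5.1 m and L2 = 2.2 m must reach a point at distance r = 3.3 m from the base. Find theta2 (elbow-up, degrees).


cos(theta2) = (r^2 - L1^2 - L2^2) / (2*L1*L2)
cos(theta2) = (10.89 - 26.01 - 4.84) / 22.44
cos(theta2) = -0.889483
theta2 = 152.8084 degrees


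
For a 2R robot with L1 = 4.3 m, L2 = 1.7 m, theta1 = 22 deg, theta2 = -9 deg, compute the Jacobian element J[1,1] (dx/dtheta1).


J[1,1] = -L1*sin(t1) - L2*sin(t1+t2)
= -4.3*sin(22) - 1.7*sin(13)
= -1.9932


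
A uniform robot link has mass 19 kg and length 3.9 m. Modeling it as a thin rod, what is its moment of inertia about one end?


I = (1/3) * m * L^2
= (1/3) * 19 * 3.9^2
= 0.333333 * 19 * 15.21
= 96.33 kg*m^2


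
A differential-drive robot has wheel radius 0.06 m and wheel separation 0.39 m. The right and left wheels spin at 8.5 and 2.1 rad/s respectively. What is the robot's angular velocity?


vR = r*wR = 0.06*8.5 = 0.51 m/s
vL = r*wL = 0.06*2.1 = 0.126 m/s
v = (vR+vL)/2 = 0.318 m/s
omega = (vR-vL)/L = 0.9846 rad/s
angular velocity = 0.9846 rad/s


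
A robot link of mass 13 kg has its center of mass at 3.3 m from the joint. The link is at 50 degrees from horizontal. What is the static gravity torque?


tau = m*g*L*cos(angle)
= 13 * 9.81 * 3.3 * cos(50 deg)
= 13 * 9.81 * 3.3 * 0.6428
= 270.5165 Nm


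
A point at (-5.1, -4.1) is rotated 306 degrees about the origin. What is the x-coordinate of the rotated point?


x' = x*cos(theta) - y*sin(theta)
cos(306 deg) = 0.5878, sin(306 deg) = -0.809
x' = -5.1 * 0.5878 - -4.1 * -0.809
= -2.9977 - 3.317
= -6.3147


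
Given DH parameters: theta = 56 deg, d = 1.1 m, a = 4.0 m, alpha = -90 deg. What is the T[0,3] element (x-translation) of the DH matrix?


T[0,3] = a * cos(theta)
= 4.0 * cos(56 deg)
= 4.0 * 0.5592
= 2.2368


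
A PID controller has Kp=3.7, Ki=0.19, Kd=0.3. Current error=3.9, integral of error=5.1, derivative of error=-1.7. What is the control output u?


u = Kp*e + Ki*int(e) + Kd*de/dt
= 3.7*3.9 + 0.19*5.1 + 0.3*(-1.7)
= 14.43 + 0.969 + -0.51
= 14.889


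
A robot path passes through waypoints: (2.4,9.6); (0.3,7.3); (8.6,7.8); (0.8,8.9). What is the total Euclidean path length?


Segment lengths:
  seg1 = sqrt((-2.1)^2 + (-2.3)^2) = 3.1145
  seg2 = sqrt((8.3)^2 + (0.5)^2) = 8.315
  seg3 = sqrt((-7.8)^2 + (1.1)^2) = 7.8772
Total = 19.3067


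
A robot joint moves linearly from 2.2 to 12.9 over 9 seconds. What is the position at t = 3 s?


s = t/T = 3/9 = 0.3333
p(t) = p0 + (pf-p0)*s
= 2.2 + (12.9 - 2.2) * 0.3333
= 5.7667


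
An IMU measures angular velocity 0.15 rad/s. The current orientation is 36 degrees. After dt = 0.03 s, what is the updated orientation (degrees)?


delta_theta = w * dt = 0.15 * 0.03 = 0.0045 rad
= 0.2578 deg
theta_new = 36 + 0.2578 = 36.2578 deg


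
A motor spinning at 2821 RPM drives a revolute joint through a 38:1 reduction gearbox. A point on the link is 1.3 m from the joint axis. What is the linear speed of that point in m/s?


omega_motor = 2821 * 2*pi/60 = 295.4144 rad/s
omega_joint = omega_motor / 38 = 7.7741 rad/s
v = omega_joint * r = 7.7741 * 1.3
= 10.1063 m/s


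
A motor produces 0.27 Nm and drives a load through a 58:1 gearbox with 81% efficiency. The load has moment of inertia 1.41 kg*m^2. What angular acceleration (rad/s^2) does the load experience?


tau_out = tau_motor * N * eta
= 0.27 * 58 * 0.81 = 12.6846 Nm
alpha = tau_out / I = 12.6846 / 1.41
= 8.9962 rad/s^2


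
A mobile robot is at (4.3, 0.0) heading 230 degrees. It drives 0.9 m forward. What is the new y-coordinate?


y_new = y0 + d*sin(theta)
= 0.0 + 0.9*sin(230)
= 0.0 + -0.6894
= -0.6894


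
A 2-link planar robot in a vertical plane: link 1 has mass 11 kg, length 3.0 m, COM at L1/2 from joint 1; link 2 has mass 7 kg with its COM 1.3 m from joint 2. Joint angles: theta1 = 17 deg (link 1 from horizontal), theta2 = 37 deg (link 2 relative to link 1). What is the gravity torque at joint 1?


Horizontal distance from joint 1 to link-1 COM:
  x_c1 = (L1/2)*cos(t1) = 1.5 * 0.9563 = 1.4345 m
Horizontal distance from joint 1 to link-2 COM:
  x_c2 = L1*cos(t1) + Lc2*cos(t1+t2)
       = 3.0*0.9563 + 1.3*0.5878 = 3.633 m
tau1 = m1*g*x_c1 + m2*g*x_c2
     = 11*9.81*1.4345 + 7*9.81*3.633
     = 154.7923 + 249.4805
     = 404.2728 Nm


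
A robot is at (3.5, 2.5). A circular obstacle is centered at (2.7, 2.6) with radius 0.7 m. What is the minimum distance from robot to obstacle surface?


center_dist = sqrt((3.5-2.7)^2 + (2.5-2.6)^2)
= sqrt(0.64 + 0.01)
= 0.8062
min_dist = center_dist - radius = 0.8062 - 0.7 = 0.1062 m


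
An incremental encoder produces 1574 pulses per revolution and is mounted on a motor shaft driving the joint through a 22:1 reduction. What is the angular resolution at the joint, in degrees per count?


counts per rev = 1574
effective counts at joint = 1574 * 22 = 34628
resolution = 360 / 34628
= 0.0104 deg/count


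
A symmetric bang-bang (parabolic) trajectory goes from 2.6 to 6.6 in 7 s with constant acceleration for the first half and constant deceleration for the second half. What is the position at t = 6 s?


Symmetric rest-to-rest: each phase covers (pf-p0)/2 in time T/2. 0.5*a*(T/2)^2 = (pf-p0)/2 => a = 4*(pf-p0)/T^2
a = 4*(6.6-2.6)/7^2 = 0.3265
t = 6 is in the deceleration phase (t > T/2).
p = pf - 0.5*a*(T-t)^2 = 6.6 - 0.5*0.3265*1^2
= 6.4367


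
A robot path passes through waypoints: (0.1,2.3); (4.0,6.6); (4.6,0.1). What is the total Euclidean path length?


Segment lengths:
  seg1 = sqrt((3.9)^2 + (4.3)^2) = 5.8052
  seg2 = sqrt((0.6)^2 + (-6.5)^2) = 6.5276
Total = 12.3328


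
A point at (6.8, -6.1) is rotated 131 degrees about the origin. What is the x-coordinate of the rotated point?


x' = x*cos(theta) - y*sin(theta)
cos(131 deg) = -0.6561, sin(131 deg) = 0.7547
x' = 6.8 * -0.6561 - -6.1 * 0.7547
= -4.4612 - -4.6037
= 0.1425


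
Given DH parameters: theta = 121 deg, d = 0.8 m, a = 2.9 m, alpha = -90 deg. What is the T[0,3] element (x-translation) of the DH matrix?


T[0,3] = a * cos(theta)
= 2.9 * cos(121 deg)
= 2.9 * -0.515
= -1.4936


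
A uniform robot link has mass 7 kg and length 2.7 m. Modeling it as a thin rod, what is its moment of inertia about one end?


I = (1/3) * m * L^2
= (1/3) * 7 * 2.7^2
= 0.333333 * 7 * 7.29
= 17.01 kg*m^2


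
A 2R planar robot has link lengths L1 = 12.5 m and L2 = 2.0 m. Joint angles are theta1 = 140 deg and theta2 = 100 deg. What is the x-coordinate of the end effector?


Convert angles to radians: theta1 = 2.4435, theta2 = 1.7453
x = L1*cos(theta1) + L2*cos(theta1+theta2)
x = -9.5756 + -1.0
x = -10.5756


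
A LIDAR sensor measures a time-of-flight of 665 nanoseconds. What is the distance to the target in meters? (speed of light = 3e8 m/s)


tof = 665 ns = 6.65e-07 s
dist = c * tof / 2
= 3e8 * 6.65e-07 / 2
= 99.75 m


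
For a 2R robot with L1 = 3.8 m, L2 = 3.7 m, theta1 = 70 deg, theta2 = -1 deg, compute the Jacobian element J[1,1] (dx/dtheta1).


J[1,1] = -L1*sin(t1) - L2*sin(t1+t2)
= -3.8*sin(70) - 3.7*sin(69)
= -7.0251


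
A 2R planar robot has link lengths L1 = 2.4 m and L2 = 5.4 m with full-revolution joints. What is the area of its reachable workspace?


r_max = L1 + L2 = 7.8 m
r_min = |L1 - L2| = 3.0 m
Area = pi*(r_max^2 - r_min^2)
= pi*(60.84 - 9.0)
= pi * 51.84
= 162.8602 m^2


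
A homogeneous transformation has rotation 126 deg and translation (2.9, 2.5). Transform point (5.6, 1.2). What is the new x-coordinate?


x' = cos(theta)*px - sin(theta)*py + tx
= -0.5878*5.6 - 0.809*1.2 + 2.9
= -1.3624


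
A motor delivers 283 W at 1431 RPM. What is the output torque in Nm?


omega = 1431 * 2*pi/60 = 149.854 rad/s
tau = P / omega = 283 / 149.854
= 1.8885 Nm


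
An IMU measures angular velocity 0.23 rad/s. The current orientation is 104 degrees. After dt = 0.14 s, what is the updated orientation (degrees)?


delta_theta = w * dt = 0.23 * 0.14 = 0.0322 rad
= 1.8449 deg
theta_new = 104 + 1.8449 = 105.8449 deg


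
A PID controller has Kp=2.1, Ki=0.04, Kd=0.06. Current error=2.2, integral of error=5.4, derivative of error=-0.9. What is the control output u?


u = Kp*e + Ki*int(e) + Kd*de/dt
= 2.1*2.2 + 0.04*5.4 + 0.06*(-0.9)
= 4.62 + 0.216 + -0.054
= 4.782


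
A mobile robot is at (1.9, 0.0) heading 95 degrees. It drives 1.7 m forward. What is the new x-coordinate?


x_new = x0 + d*cos(theta)
= 1.9 + 1.7*cos(95)
= 1.9 + -0.1482
= 1.7518


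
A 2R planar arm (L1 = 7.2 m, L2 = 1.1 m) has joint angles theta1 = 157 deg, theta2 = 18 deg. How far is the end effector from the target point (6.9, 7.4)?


End effector via forward kinematics:
x = L1*cos(t1) + L2*cos(t1+t2) = -7.7234
y = L1*sin(t1) + L2*sin(t1+t2) = 2.9091
Distance to target:
d = sqrt((6.9 - -7.7234)^2 + (7.4 - 2.9091)^2)
= sqrt(213.8453 + 20.1679)
= 15.2975 m


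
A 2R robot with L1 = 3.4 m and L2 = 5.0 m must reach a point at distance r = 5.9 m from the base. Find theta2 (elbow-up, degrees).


cos(theta2) = (r^2 - L1^2 - L2^2) / (2*L1*L2)
cos(theta2) = (34.81 - 11.56 - 25.0) / 34.0
cos(theta2) = -0.051471
theta2 = 92.9504 degrees


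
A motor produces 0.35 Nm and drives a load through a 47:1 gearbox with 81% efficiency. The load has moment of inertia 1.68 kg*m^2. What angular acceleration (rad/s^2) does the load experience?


tau_out = tau_motor * N * eta
= 0.35 * 47 * 0.81 = 13.3245 Nm
alpha = tau_out / I = 13.3245 / 1.68
= 7.9313 rad/s^2


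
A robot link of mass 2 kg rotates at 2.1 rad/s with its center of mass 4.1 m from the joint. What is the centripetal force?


F = m * omega^2 * r
= 2 * 2.1^2 * 4.1
= 2 * 4.41 * 4.1
= 36.162 N


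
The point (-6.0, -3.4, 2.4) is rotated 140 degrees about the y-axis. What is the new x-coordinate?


Rotation about y-axis: x' = x*cos(theta) + z*sin(theta)
= -6.0 * -0.766 + 2.4 * 0.6428
= 6.139


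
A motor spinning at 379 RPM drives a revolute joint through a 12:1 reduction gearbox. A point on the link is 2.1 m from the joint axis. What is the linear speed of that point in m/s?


omega_motor = 379 * 2*pi/60 = 39.6888 rad/s
omega_joint = omega_motor / 12 = 3.3074 rad/s
v = omega_joint * r = 3.3074 * 2.1
= 6.9455 m/s


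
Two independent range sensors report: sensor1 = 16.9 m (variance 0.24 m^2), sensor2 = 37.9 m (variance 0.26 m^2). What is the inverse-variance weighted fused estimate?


w1 = (1/var1) / (1/var1 + 1/var2)
   = 4.1667 / (4.1667 + 3.8462) = 0.52
w2 = 1 - w1 = 0.48
fused = w1*s1 + w2*s2 = 8.788 + 18.192
= 26.98 m


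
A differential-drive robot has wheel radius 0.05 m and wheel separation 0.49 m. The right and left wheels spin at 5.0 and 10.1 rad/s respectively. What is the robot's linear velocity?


vR = r*wR = 0.05*5.0 = 0.25 m/s
vL = r*wL = 0.05*10.1 = 0.505 m/s
v = (vR+vL)/2 = 0.3775 m/s
omega = (vR-vL)/L = -0.5204 rad/s
linear velocity = 0.3775 m/s


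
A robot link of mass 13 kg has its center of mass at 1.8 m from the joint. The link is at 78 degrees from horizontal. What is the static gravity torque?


tau = m*g*L*cos(angle)
= 13 * 9.81 * 1.8 * cos(78 deg)
= 13 * 9.81 * 1.8 * 0.2079
= 47.727 Nm


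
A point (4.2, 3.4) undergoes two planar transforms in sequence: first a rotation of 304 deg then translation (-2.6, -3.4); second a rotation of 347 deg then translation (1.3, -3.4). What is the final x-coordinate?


After transform 1:
x1 = cos(304)*4.2 - sin(304)*3.4 + -2.6 = 2.5673
y1 = sin(304)*4.2 + cos(304)*3.4 + -3.4 = -4.9807
After transform 2:
x2 = cos(347)*2.5673 - sin(347)*-4.9807 + 1.3
= 2.6811


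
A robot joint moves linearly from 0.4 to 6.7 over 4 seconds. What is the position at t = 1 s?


s = t/T = 1/4 = 0.25
p(t) = p0 + (pf-p0)*s
= 0.4 + (6.7 - 0.4) * 0.25
= 1.975


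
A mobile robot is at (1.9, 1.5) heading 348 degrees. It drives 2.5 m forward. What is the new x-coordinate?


x_new = x0 + d*cos(theta)
= 1.9 + 2.5*cos(348)
= 1.9 + 2.4454
= 4.3454


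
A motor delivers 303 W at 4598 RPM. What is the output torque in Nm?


omega = 4598 * 2*pi/60 = 481.5014 rad/s
tau = P / omega = 303 / 481.5014
= 0.6293 Nm


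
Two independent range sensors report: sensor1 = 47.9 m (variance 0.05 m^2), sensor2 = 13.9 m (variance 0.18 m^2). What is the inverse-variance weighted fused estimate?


w1 = (1/var1) / (1/var1 + 1/var2)
   = 20.0 / (20.0 + 5.5556) = 0.7826
w2 = 1 - w1 = 0.2174
fused = w1*s1 + w2*s2 = 37.487 + 3.0217
= 40.5087 m


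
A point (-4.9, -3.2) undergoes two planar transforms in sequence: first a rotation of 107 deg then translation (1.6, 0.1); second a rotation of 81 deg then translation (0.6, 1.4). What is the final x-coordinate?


After transform 1:
x1 = cos(107)*-4.9 - sin(107)*-3.2 + 1.6 = 6.0928
y1 = sin(107)*-4.9 + cos(107)*-3.2 + 0.1 = -3.6503
After transform 2:
x2 = cos(81)*6.0928 - sin(81)*-3.6503 + 0.6
= 5.1585


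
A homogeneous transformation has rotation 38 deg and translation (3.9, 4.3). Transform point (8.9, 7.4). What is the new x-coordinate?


x' = cos(theta)*px - sin(theta)*py + tx
= 0.788*8.9 - 0.6157*7.4 + 3.9
= 6.3574


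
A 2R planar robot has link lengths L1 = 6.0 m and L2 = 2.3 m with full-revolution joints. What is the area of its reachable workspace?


r_max = L1 + L2 = 8.3 m
r_min = |L1 - L2| = 3.7 m
Area = pi*(r_max^2 - r_min^2)
= pi*(68.89 - 13.69)
= pi * 55.2
= 173.4159 m^2


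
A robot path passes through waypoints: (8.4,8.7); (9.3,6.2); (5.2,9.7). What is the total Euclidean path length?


Segment lengths:
  seg1 = sqrt((0.9)^2 + (-2.5)^2) = 2.6571
  seg2 = sqrt((-4.1)^2 + (3.5)^2) = 5.3907
Total = 8.0478


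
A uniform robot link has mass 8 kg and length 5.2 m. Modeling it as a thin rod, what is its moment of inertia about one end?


I = (1/3) * m * L^2
= (1/3) * 8 * 5.2^2
= 0.333333 * 8 * 27.04
= 72.1067 kg*m^2


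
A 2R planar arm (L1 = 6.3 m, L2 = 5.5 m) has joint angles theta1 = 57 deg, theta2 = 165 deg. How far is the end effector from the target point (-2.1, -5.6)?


End effector via forward kinematics:
x = L1*cos(t1) + L2*cos(t1+t2) = -0.6561
y = L1*sin(t1) + L2*sin(t1+t2) = 1.6034
Distance to target:
d = sqrt((-2.1 - -0.6561)^2 + (-5.6 - 1.6034)^2)
= sqrt(2.0849 + 51.8891)
= 7.3467 m


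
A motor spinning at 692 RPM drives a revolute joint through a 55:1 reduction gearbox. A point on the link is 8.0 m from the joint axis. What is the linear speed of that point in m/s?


omega_motor = 692 * 2*pi/60 = 72.4661 rad/s
omega_joint = omega_motor / 55 = 1.3176 rad/s
v = omega_joint * r = 1.3176 * 8.0
= 10.5405 m/s


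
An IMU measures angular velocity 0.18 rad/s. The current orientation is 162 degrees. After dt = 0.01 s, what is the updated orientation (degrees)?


delta_theta = w * dt = 0.18 * 0.01 = 0.0018 rad
= 0.1031 deg
theta_new = 162 + 0.1031 = 162.1031 deg


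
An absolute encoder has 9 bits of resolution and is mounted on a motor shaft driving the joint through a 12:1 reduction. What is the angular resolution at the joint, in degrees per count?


counts = 2^9 = 512
effective counts at joint = 512 * 12 = 6144
resolution = 360 / 6144
= 0.0586 deg/count


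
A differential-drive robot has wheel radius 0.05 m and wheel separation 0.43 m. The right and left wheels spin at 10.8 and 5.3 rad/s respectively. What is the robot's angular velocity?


vR = r*wR = 0.05*10.8 = 0.54 m/s
vL = r*wL = 0.05*5.3 = 0.265 m/s
v = (vR+vL)/2 = 0.4025 m/s
omega = (vR-vL)/L = 0.6395 rad/s
angular velocity = 0.6395 rad/s


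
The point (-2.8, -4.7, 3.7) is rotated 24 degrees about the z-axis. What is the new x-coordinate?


Rotation about z-axis: x' = x*cos(theta) - y*sin(theta)
= -2.8 * 0.9135 - -4.7 * 0.4067
= -0.6463


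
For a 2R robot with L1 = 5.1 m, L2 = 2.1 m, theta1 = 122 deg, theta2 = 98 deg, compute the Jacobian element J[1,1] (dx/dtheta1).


J[1,1] = -L1*sin(t1) - L2*sin(t1+t2)
= -5.1*sin(122) - 2.1*sin(220)
= -2.9752


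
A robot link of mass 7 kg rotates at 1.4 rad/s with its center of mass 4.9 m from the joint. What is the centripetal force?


F = m * omega^2 * r
= 7 * 1.4^2 * 4.9
= 7 * 1.96 * 4.9
= 67.228 N


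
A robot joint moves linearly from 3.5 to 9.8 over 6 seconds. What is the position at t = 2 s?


s = t/T = 2/6 = 0.3333
p(t) = p0 + (pf-p0)*s
= 3.5 + (9.8 - 3.5) * 0.3333
= 5.6


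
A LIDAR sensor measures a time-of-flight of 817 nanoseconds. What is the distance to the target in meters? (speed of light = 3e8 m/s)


tof = 817 ns = 8.17e-07 s
dist = c * tof / 2
= 3e8 * 8.17e-07 / 2
= 122.55 m


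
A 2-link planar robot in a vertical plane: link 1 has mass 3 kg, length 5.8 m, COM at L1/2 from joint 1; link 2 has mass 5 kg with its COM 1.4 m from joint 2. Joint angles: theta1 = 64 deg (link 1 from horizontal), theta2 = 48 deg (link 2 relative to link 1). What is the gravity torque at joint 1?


Horizontal distance from joint 1 to link-1 COM:
  x_c1 = (L1/2)*cos(t1) = 2.9 * 0.4384 = 1.2713 m
Horizontal distance from joint 1 to link-2 COM:
  x_c2 = L1*cos(t1) + Lc2*cos(t1+t2)
       = 5.8*0.4384 + 1.4*-0.3746 = 2.0181 m
tau1 = m1*g*x_c1 + m2*g*x_c2
     = 3*9.81*1.2713 + 5*9.81*2.0181
     = 37.4137 + 98.988
     = 136.4016 Nm


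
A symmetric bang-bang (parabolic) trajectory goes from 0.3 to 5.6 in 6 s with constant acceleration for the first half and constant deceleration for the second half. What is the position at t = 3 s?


Symmetric rest-to-rest: each phase covers (pf-p0)/2 in time T/2. 0.5*a*(T/2)^2 = (pf-p0)/2 => a = 4*(pf-p0)/T^2
a = 4*(5.6-0.3)/6^2 = 0.5889
t = 3 is in the acceleration phase (t <= T/2).
p = p0 + 0.5*a*t^2 = 0.3 + 0.5*0.5889*3^2
= 2.95


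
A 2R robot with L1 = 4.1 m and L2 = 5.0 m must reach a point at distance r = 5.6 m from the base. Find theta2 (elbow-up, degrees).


cos(theta2) = (r^2 - L1^2 - L2^2) / (2*L1*L2)
cos(theta2) = (31.36 - 16.81 - 25.0) / 41.0
cos(theta2) = -0.254878
theta2 = 104.7664 degrees


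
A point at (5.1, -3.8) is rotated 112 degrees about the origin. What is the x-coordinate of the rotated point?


x' = x*cos(theta) - y*sin(theta)
cos(112 deg) = -0.3746, sin(112 deg) = 0.9272
x' = 5.1 * -0.3746 - -3.8 * 0.9272
= -1.9105 - -3.5233
= 1.6128


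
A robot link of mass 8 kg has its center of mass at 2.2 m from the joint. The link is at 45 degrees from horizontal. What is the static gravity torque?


tau = m*g*L*cos(angle)
= 8 * 9.81 * 2.2 * cos(45 deg)
= 8 * 9.81 * 2.2 * 0.7071
= 122.0862 Nm


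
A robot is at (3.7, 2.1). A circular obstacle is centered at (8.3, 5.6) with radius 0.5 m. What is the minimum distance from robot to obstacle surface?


center_dist = sqrt((3.7-8.3)^2 + (2.1-5.6)^2)
= sqrt(21.16 + 12.25)
= 5.7801
min_dist = center_dist - radius = 5.7801 - 0.5 = 5.2801 m


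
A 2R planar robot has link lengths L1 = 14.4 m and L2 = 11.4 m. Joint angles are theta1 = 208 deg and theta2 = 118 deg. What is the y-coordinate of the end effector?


Convert angles to radians: theta1 = 3.6303, theta2 = 2.0595
y = L1*sin(theta1) + L2*sin(theta1+theta2)
y = -6.7604 + -6.3748
y = -13.1352


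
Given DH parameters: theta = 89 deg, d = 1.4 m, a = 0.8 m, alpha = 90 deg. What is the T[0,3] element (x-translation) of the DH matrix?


T[0,3] = a * cos(theta)
= 0.8 * cos(89 deg)
= 0.8 * 0.0175
= 0.014


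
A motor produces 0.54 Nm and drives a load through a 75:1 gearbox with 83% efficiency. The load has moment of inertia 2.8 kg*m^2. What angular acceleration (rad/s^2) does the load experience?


tau_out = tau_motor * N * eta
= 0.54 * 75 * 0.83 = 33.615 Nm
alpha = tau_out / I = 33.615 / 2.8
= 12.0054 rad/s^2


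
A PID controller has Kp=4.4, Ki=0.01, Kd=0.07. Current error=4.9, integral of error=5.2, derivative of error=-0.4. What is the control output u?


u = Kp*e + Ki*int(e) + Kd*de/dt
= 4.4*4.9 + 0.01*5.2 + 0.07*(-0.4)
= 21.56 + 0.052 + -0.028
= 21.584


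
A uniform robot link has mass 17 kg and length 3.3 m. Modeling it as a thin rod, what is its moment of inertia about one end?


I = (1/3) * m * L^2
= (1/3) * 17 * 3.3^2
= 0.333333 * 17 * 10.89
= 61.71 kg*m^2


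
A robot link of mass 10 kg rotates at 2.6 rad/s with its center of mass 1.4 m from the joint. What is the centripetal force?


F = m * omega^2 * r
= 10 * 2.6^2 * 1.4
= 10 * 6.76 * 1.4
= 94.64 N


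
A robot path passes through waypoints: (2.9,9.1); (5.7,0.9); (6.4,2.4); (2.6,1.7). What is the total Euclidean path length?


Segment lengths:
  seg1 = sqrt((2.8)^2 + (-8.2)^2) = 8.6649
  seg2 = sqrt((0.7)^2 + (1.5)^2) = 1.6553
  seg3 = sqrt((-3.8)^2 + (-0.7)^2) = 3.8639
Total = 14.1841


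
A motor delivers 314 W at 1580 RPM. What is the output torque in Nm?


omega = 1580 * 2*pi/60 = 165.4572 rad/s
tau = P / omega = 314 / 165.4572
= 1.8978 Nm


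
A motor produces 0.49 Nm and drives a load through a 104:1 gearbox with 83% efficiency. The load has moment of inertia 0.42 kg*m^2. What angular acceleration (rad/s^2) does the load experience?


tau_out = tau_motor * N * eta
= 0.49 * 104 * 0.83 = 42.2968 Nm
alpha = tau_out / I = 42.2968 / 0.42
= 100.7067 rad/s^2


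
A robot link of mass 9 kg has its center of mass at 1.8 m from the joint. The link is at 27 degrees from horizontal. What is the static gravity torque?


tau = m*g*L*cos(angle)
= 9 * 9.81 * 1.8 * cos(27 deg)
= 9 * 9.81 * 1.8 * 0.891
= 141.6005 Nm


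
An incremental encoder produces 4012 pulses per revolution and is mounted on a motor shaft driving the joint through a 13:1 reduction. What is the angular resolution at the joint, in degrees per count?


counts per rev = 4012
effective counts at joint = 4012 * 13 = 52156
resolution = 360 / 52156
= 0.0069 deg/count


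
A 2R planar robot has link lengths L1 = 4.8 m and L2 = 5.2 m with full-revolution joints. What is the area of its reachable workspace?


r_max = L1 + L2 = 10.0 m
r_min = |L1 - L2| = 0.4 m
Area = pi*(r_max^2 - r_min^2)
= pi*(100.0 - 0.16)
= pi * 99.84
= 313.6566 m^2


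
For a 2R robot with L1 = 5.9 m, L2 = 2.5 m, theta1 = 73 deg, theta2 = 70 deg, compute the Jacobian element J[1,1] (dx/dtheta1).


J[1,1] = -L1*sin(t1) - L2*sin(t1+t2)
= -5.9*sin(73) - 2.5*sin(143)
= -7.1467


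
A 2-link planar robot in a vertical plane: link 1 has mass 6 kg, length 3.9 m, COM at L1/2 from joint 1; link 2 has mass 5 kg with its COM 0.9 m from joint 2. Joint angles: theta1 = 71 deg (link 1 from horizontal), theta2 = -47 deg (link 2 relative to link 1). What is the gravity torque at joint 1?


Horizontal distance from joint 1 to link-1 COM:
  x_c1 = (L1/2)*cos(t1) = 1.95 * 0.3256 = 0.6349 m
Horizontal distance from joint 1 to link-2 COM:
  x_c2 = L1*cos(t1) + Lc2*cos(t1+t2)
       = 3.9*0.3256 + 0.9*0.9135 = 2.0919 m
tau1 = m1*g*x_c1 + m2*g*x_c2
     = 6*9.81*0.6349 + 5*9.81*2.0919
     = 37.3677 + 102.608
     = 139.9758 Nm


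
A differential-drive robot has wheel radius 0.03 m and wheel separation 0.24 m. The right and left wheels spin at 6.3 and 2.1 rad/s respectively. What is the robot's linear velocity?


vR = r*wR = 0.03*6.3 = 0.189 m/s
vL = r*wL = 0.03*2.1 = 0.063 m/s
v = (vR+vL)/2 = 0.126 m/s
omega = (vR-vL)/L = 0.525 rad/s
linear velocity = 0.126 m/s


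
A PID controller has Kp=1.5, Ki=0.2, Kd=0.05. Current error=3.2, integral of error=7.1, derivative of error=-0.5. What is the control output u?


u = Kp*e + Ki*int(e) + Kd*de/dt
= 1.5*3.2 + 0.2*7.1 + 0.05*(-0.5)
= 4.8 + 1.42 + -0.025
= 6.195


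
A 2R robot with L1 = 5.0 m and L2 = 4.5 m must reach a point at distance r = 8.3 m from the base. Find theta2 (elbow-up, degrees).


cos(theta2) = (r^2 - L1^2 - L2^2) / (2*L1*L2)
cos(theta2) = (68.89 - 25.0 - 20.25) / 45.0
cos(theta2) = 0.525333
theta2 = 58.3093 degrees


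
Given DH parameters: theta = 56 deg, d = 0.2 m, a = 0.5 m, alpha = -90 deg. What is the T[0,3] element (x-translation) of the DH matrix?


T[0,3] = a * cos(theta)
= 0.5 * cos(56 deg)
= 0.5 * 0.5592
= 0.2796


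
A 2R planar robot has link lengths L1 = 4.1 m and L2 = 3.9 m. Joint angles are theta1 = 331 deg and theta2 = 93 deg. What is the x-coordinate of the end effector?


Convert angles to radians: theta1 = 5.777, theta2 = 1.6232
x = L1*cos(theta1) + L2*cos(theta1+theta2)
x = 3.5859 + 1.7096
x = 5.2956


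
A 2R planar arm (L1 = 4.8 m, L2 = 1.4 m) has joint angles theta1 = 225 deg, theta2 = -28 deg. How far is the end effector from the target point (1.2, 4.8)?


End effector via forward kinematics:
x = L1*cos(t1) + L2*cos(t1+t2) = -4.7329
y = L1*sin(t1) + L2*sin(t1+t2) = -3.8034
Distance to target:
d = sqrt((1.2 - -4.7329)^2 + (4.8 - -3.8034)^2)
= sqrt(35.1998 + 74.0191)
= 10.4508 m


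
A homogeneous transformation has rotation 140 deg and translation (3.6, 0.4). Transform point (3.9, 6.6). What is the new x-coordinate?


x' = cos(theta)*px - sin(theta)*py + tx
= -0.766*3.9 - 0.6428*6.6 + 3.6
= -3.63


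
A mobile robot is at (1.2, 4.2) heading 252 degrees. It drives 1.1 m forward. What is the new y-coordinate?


y_new = y0 + d*sin(theta)
= 4.2 + 1.1*sin(252)
= 4.2 + -1.0462
= 3.1538


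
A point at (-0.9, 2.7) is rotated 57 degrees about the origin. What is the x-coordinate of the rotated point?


x' = x*cos(theta) - y*sin(theta)
cos(57 deg) = 0.5446, sin(57 deg) = 0.8387
x' = -0.9 * 0.5446 - 2.7 * 0.8387
= -0.4902 - 2.2644
= -2.7546


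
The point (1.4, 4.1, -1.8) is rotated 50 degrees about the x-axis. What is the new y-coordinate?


Rotation about x-axis: y' = y*cos(theta) - z*sin(theta)
= 4.1 * 0.6428 - -1.8 * 0.766
= 4.0143


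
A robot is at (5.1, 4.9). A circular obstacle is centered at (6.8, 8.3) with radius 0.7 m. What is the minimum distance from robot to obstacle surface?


center_dist = sqrt((5.1-6.8)^2 + (4.9-8.3)^2)
= sqrt(2.89 + 11.56)
= 3.8013
min_dist = center_dist - radius = 3.8013 - 0.7 = 3.1013 m


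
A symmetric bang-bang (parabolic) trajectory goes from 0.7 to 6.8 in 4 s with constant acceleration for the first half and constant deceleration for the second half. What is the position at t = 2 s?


Symmetric rest-to-rest: each phase covers (pf-p0)/2 in time T/2. 0.5*a*(T/2)^2 = (pf-p0)/2 => a = 4*(pf-p0)/T^2
a = 4*(6.8-0.7)/4^2 = 1.525
t = 2 is in the acceleration phase (t <= T/2).
p = p0 + 0.5*a*t^2 = 0.7 + 0.5*1.525*2^2
= 3.75


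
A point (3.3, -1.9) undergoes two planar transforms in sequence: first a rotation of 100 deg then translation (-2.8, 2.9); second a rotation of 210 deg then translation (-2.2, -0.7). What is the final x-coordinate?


After transform 1:
x1 = cos(100)*3.3 - sin(100)*-1.9 + -2.8 = -1.5019
y1 = sin(100)*3.3 + cos(100)*-1.9 + 2.9 = 6.4798
After transform 2:
x2 = cos(210)*-1.5019 - sin(210)*6.4798 + -2.2
= 2.3406


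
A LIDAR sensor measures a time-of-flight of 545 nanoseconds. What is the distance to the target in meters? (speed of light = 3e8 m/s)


tof = 545 ns = 5.45e-07 s
dist = c * tof / 2
= 3e8 * 5.45e-07 / 2
= 81.75 m


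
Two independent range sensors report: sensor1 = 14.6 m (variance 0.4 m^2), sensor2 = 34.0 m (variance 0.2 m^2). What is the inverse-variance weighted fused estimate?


w1 = (1/var1) / (1/var1 + 1/var2)
   = 2.5 / (2.5 + 5.0) = 0.3333
w2 = 1 - w1 = 0.6667
fused = w1*s1 + w2*s2 = 4.8667 + 22.6667
= 27.5333 m
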